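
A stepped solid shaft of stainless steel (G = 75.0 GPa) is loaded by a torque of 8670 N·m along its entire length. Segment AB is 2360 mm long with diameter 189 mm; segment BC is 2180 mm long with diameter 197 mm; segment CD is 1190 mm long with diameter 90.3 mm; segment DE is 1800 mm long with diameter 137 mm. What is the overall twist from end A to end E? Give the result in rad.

0.0310 rad

J_AB = π(0.189)⁴/32 = 1.25×10^-4 m⁴; J_BC = π(0.197)⁴/32 = 1.48×10^-4 m⁴; J_CD = π(0.0903)⁴/32 = 6.53×10^-6 m⁴; J_DE = π(0.137)⁴/32 = 3.46×10^-5 m⁴.
θ = (T/G)·Σ L_i/J_i = (8670/75.0×10⁹)·(2.36/1.25×10^-4 + 2.18/1.48×10^-4 + 1.19/6.53×10^-6 + 1.80/3.46×10^-5) = 0.03097 rad.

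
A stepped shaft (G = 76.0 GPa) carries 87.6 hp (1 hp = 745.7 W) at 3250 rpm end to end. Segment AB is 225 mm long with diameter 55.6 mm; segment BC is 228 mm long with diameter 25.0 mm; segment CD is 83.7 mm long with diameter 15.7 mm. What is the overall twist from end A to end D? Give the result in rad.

ω = 2π·3250/60 = 340.3 rad/s, so T = P/ω = 87.6×745.7 / 340.3 = 191.9 N·m.
J_AB = π(0.0556)⁴/32 = 9.38×10^-7 m⁴; J_BC = π(0.0250)⁴/32 = 3.83×10^-8 m⁴; J_CD = π(0.0157)⁴/32 = 5.96×10^-9 m⁴.
θ = (T/G)·Σ L_i/J_i = (191.9/76.0×10⁹)·(0.225/9.38×10^-7 + 0.228/3.83×10^-8 + 0.0837/5.96×10^-9) = 0.05106 rad.

0.0511 rad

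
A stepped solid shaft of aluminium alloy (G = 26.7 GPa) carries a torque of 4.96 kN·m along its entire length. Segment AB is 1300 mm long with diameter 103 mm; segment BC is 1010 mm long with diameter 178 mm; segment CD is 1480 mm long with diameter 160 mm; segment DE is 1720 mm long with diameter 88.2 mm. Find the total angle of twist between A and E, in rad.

0.0818 rad

J_AB = π(0.103)⁴/32 = 1.10×10^-5 m⁴; J_BC = π(0.178)⁴/32 = 9.86×10^-5 m⁴; J_CD = π(0.160)⁴/32 = 6.43×10^-5 m⁴; J_DE = π(0.0882)⁴/32 = 5.94×10^-6 m⁴.
θ = (T/G)·Σ L_i/J_i = (4960/26.7×10⁹)·(1.30/1.10×10^-5 + 1.01/9.86×10^-5 + 1.48/6.43×10^-5 + 1.72/5.94×10^-6) = 0.08181 rad.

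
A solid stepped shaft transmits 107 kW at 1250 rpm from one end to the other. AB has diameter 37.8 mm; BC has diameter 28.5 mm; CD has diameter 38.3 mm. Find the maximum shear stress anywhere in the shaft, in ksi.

ω = 2π·1250/60 = 130.9 rad/s, so T = P/ω = 107×10³ / 130.9 = 817.4 N·m.
Under the same torque, τ_max = 16T/(πd³) is largest where d is smallest — segment BC (d = 28.5 mm).
τ_max = 16·817.4/(π·(0.0285)³) = 1.798×10^8 Pa.

26.1 ksi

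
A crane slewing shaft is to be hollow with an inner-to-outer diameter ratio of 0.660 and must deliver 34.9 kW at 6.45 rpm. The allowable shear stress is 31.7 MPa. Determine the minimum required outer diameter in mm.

217 mm

ω = 2π·6.45/60 = 0.6754 rad/s, so T = P/ω = 34.9×10³ / 0.6754 = 51670 N·m.
For a hollow shaft with d_i/d_o = 0.660: τ_max = 16T/(π d_o³ (1−k⁴)), so d_o = [16T/(π τ_allow (1−k⁴))]^(1/3) = [16·51670/(π·3.17×10^7·0.8103)]^(1/3) = 0.2172 m.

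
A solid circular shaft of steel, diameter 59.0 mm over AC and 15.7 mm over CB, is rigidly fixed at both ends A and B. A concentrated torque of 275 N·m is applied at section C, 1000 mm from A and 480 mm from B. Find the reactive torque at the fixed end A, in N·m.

Compatibility: T_A·a/J_AC = T_B·b/J_CB with T_A + T_B = T₀.
J_AC = 1.19×10^-6 m⁴, J_CB = 5.96×10^-9 m⁴, so T_A = T₀·(J_AC/a)/((J_AC/a)+(J_CB/b)) = 272.2 N·m, T_B = 2.843 N·m.

272 N·m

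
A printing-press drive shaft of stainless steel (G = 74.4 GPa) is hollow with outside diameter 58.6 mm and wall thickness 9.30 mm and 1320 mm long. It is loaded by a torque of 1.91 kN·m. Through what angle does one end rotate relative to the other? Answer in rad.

0.0374 rad

J = π(d_o⁴ − d_i⁴)/32 = π(0.0586⁴ − 0.0400⁴)/32 = 9.064×10^-7 m⁴.
θ = T·L/(G·J) = 1910 × 1.32 / (74.4×10⁹ × 9.064×10^-7) = 0.03739 rad.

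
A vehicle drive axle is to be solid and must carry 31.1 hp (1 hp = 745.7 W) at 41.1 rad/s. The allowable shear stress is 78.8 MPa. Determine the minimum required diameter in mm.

33.2 mm

ω = 41.1 rad/s, so T = P/ω = 31.1×745.7 / 41.10 = 564.3 N·m.
For a solid shaft τ_max = 16T/(πd³), so d = (16T/(π τ_allow))^(1/3) = (16·564.3/(π·7.88×10^7))^(1/3) = 0.03316 m.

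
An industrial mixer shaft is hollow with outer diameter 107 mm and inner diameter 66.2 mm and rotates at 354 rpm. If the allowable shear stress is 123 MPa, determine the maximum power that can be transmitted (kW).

936 kW

J = π(d_o⁴ − d_i⁴)/32 = π(0.107⁴ − 0.0662⁴)/32 = 1.098×10^-5 m⁴.
T_max = τ_allow·J/r = 1.23×10^8 × 1.098×10^-5 / 0.0535 = 25250 N·m.
ω = 2π·354/60 = 37.07 rad/s, so P_max = T_max·ω = 9.361×10^5 W.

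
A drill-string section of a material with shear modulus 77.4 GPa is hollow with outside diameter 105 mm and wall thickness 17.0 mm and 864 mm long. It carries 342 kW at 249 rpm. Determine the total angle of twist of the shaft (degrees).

ω = 2π·249/60 = 26.08 rad/s, so T = P/ω = 342×10³ / 26.08 = 13120 N·m.
J = π(d_o⁴ − d_i⁴)/32 = π(0.105⁴ − 0.0710⁴)/32 = 9.438×10^-6 m⁴.
θ = T·L/(G·J) = 13120 × 0.864 / (77.4×10⁹ × 9.438×10^-6) = 0.01551 rad.

0.889°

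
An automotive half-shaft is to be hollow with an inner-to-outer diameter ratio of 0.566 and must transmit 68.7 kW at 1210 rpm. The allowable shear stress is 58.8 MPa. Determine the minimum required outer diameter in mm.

37.4 mm

ω = 2π·1210/60 = 126.7 rad/s, so T = P/ω = 68.7×10³ / 126.7 = 542.2 N·m.
For a hollow shaft with d_i/d_o = 0.566: τ_max = 16T/(π d_o³ (1−k⁴)), so d_o = [16T/(π τ_allow (1−k⁴))]^(1/3) = [16·542.2/(π·5.88×10^7·0.8974)]^(1/3) = 0.03740 m.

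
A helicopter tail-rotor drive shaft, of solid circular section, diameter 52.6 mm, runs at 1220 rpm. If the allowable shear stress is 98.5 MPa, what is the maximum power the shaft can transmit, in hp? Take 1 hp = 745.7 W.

482 hp

J = πd⁴/32 = π(0.0526)⁴/32 = 7.515×10^-7 m⁴.
T_max = τ_allow·J/r = 9.85×10^7 × 7.515×10^-7 / 0.0263 = 2815 N·m.
ω = 2π·1220/60 = 127.8 rad/s, so P_max = T_max·ω = 3.596×10^5 W.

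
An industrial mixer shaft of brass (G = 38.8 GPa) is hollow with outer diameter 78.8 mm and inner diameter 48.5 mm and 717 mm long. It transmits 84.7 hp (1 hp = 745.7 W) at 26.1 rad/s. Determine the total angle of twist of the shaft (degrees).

0.790°

ω = 26.1 rad/s, so T = P/ω = 84.7×745.7 / 26.10 = 2420 N·m.
J = π(d_o⁴ − d_i⁴)/32 = π(0.0788⁴ − 0.0485⁴)/32 = 3.242×10^-6 m⁴.
θ = T·L/(G·J) = 2420 × 0.717 / (38.8×10⁹ × 3.242×10^-6) = 0.01379 rad.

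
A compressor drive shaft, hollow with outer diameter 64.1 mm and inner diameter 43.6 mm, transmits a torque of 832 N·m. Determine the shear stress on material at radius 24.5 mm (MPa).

J = π(d_o⁴ − d_i⁴)/32 = π(0.0641⁴ − 0.0436⁴)/32 = 1.303×10^-6 m⁴.
Shear stress varies linearly with radius: τ = T·r/J = 832.0 × 0.0245 / 1.303×10^-6 = 1.565×10^7 Pa.

15.6 MPa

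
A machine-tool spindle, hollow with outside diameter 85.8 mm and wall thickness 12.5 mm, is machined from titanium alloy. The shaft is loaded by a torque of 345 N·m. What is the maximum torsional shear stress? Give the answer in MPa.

J = π(d_o⁴ − d_i⁴)/32 = π(0.0858⁴ − 0.0608⁴)/32 = 3.979×10^-6 m⁴.
τ_max = T·r/J = 345.0 × 0.0429 / 3.979×10^-6 = 3.720×10^6 Pa.

3.72 MPa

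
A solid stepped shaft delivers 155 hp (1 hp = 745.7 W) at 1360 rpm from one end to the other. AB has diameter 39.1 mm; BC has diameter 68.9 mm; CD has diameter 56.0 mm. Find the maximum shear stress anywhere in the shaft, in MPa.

ω = 2π·1360/60 = 142.4 rad/s, so T = P/ω = 155×745.7 / 142.4 = 811.6 N·m.
Under the same torque, τ_max = 16T/(πd³) is largest where d is smallest — segment AB (d = 39.1 mm).
τ_max = 16·811.6/(π·(0.0391)³) = 6.915×10^7 Pa.

69.1 MPa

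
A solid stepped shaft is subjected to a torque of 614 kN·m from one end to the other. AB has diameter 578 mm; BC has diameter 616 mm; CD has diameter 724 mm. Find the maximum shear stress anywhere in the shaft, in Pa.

1.62e7 Pa

Under the same torque, τ_max = 16T/(πd³) is largest where d is smallest — segment AB (d = 578 mm).
τ_max = 16·614000/(π·(0.578)³) = 1.619×10^7 Pa.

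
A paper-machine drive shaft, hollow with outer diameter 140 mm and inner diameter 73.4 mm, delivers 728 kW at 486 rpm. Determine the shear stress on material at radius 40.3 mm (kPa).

ω = 2π·486/60 = 50.89 rad/s, so T = P/ω = 728×10³ / 50.89 = 14300 N·m.
J = π(d_o⁴ − d_i⁴)/32 = π(0.140⁴ − 0.0734⁴)/32 = 3.487×10^-5 m⁴.
Shear stress varies linearly with radius: τ = T·r/J = 14300 × 0.0403 / 3.487×10^-5 = 1.653×10^7 Pa.

16500 kPa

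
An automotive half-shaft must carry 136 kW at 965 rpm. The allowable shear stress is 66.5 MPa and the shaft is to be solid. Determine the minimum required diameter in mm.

46.9 mm

ω = 2π·965/60 = 101.1 rad/s, so T = P/ω = 136×10³ / 101.1 = 1346 N·m.
For a solid shaft τ_max = 16T/(πd³), so d = (16T/(π τ_allow))^(1/3) = (16·1346/(π·6.65×10^7))^(1/3) = 0.04689 m.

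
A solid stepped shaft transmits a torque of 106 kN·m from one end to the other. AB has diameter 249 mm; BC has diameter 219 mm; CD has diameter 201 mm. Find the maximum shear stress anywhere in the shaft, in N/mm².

Under the same torque, τ_max = 16T/(πd³) is largest where d is smallest — segment CD (d = 201 mm).
τ_max = 16·106000/(π·(0.201)³) = 6.648×10^7 Pa.

66.5 N/mm²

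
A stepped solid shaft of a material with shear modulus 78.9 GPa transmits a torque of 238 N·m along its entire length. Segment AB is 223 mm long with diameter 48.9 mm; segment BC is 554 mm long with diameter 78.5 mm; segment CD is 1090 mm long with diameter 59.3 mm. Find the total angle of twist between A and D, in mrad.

J_AB = π(0.0489)⁴/32 = 5.61×10^-7 m⁴; J_BC = π(0.0785)⁴/32 = 3.73×10^-6 m⁴; J_CD = π(0.0593)⁴/32 = 1.21×10^-6 m⁴.
θ = (T/G)·Σ L_i/J_i = (238.0/78.9×10⁹)·(0.223/5.61×10^-7 + 0.554/3.73×10^-6 + 1.09/1.21×10^-6) = 4.355×10^-3 rad.

4.35 mrad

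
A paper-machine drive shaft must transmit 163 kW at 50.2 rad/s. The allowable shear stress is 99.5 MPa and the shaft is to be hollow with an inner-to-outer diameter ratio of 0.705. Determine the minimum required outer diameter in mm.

ω = 50.2 rad/s, so T = P/ω = 163×10³ / 50.20 = 3247 N·m.
For a hollow shaft with d_i/d_o = 0.705: τ_max = 16T/(π d_o³ (1−k⁴)), so d_o = [16T/(π τ_allow (1−k⁴))]^(1/3) = [16·3247/(π·9.95×10^7·0.7530)]^(1/3) = 0.06043 m.

60.4 mm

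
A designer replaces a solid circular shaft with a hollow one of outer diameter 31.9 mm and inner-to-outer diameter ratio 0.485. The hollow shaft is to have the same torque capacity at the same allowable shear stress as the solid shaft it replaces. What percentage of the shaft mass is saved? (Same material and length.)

Equal τ_max and T ⇒ the solid shaft needs d_s³ = d_o³(1−k⁴), so d_s = 31.9·(1−0.485⁴)^(1/3) = 31.30 mm.
Area ratio A_h/A_s = d_o²(1−k²)/d_s² = (1−k²)/(1−k⁴)^(2/3) = 0.7944.
Mass saving = 1 − 0.7944 = 20.6 %.

20.6 %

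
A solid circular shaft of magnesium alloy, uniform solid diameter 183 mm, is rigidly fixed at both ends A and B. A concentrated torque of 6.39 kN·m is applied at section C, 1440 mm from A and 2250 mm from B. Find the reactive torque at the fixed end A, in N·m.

With uniform GJ and both ends fixed, compatibility θ_AC = θ_CB gives T_A·a = T_B·b, together with T_A + T_B = T₀.
T_A = T₀·b/(a+b) = 6390·2250/3690 = 3896 N·m; T_B = 2494 N·m.

3900 N·m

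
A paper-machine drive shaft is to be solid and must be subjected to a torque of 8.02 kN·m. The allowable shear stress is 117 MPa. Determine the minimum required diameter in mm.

For a solid shaft τ_max = 16T/(πd³), so d = (16T/(π τ_allow))^(1/3) = (16·8020/(π·1.17×10^8))^(1/3) = 0.07041 m.

70.4 mm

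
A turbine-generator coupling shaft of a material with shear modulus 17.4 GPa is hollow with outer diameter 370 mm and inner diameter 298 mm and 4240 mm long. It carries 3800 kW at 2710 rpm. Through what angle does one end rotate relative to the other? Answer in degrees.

0.175°

ω = 2π·2710/60 = 283.8 rad/s, so T = P/ω = 3800×10³ / 283.8 = 13390 N·m.
J = π(d_o⁴ − d_i⁴)/32 = π(0.370⁴ − 0.298⁴)/32 = 1.066×10^-3 m⁴.
θ = T·L/(G·J) = 13390 × 4.24 / (17.4×10⁹ × 1.066×10^-3) = 3.062×10^-3 rad.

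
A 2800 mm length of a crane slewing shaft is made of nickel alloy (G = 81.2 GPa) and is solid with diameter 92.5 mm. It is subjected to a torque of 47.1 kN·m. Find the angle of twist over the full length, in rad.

0.226 rad

J = πd⁴/32 = π(0.0925)⁴/32 = 7.187×10^-6 m⁴.
θ = T·L/(G·J) = 47100 × 2.80 / (81.2×10⁹ × 7.187×10^-6) = 0.2260 rad.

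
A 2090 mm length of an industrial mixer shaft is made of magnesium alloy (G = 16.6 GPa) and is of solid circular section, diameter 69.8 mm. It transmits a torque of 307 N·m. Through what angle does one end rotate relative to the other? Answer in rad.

J = πd⁴/32 = π(0.0698)⁴/32 = 2.330×10^-6 m⁴.
θ = T·L/(G·J) = 307.0 × 2.09 / (16.6×10⁹ × 2.330×10^-6) = 0.01659 rad.

0.0166 rad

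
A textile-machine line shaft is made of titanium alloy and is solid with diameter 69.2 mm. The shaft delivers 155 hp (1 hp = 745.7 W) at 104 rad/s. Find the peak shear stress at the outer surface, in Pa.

ω = 104 rad/s, so T = P/ω = 155×745.7 / 104.0 = 1111 N·m.
J = πd⁴/32 = π(0.0692)⁴/32 = 2.251×10^-6 m⁴.
τ_max = T·r/J = 1111 × 0.0346 / 2.251×10^-6 = 1.708×10^7 Pa.

1.71e7 Pa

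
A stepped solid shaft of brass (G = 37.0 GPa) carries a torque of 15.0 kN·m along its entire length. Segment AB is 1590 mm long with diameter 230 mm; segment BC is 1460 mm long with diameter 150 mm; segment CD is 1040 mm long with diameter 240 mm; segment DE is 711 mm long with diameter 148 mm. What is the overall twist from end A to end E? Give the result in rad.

J_AB = π(0.230)⁴/32 = 2.75×10^-4 m⁴; J_BC = π(0.150)⁴/32 = 4.97×10^-5 m⁴; J_CD = π(0.240)⁴/32 = 3.26×10^-4 m⁴; J_DE = π(0.148)⁴/32 = 4.71×10^-5 m⁴.
θ = (T/G)·Σ L_i/J_i = (15000/37.0×10⁹)·(1.59/2.75×10^-4 + 1.46/4.97×10^-5 + 1.04/3.26×10^-4 + 0.711/4.71×10^-5) = 0.02167 rad.

0.0217 rad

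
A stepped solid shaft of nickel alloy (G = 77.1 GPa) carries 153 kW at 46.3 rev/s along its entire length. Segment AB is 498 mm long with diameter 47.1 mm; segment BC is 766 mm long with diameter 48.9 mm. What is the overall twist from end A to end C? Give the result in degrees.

0.936°

ω = 2π·46.3 = 290.9 rad/s, so T = P/ω = 153×10³ / 290.9 = 525.9 N·m.
J_AB = π(0.0471)⁴/32 = 4.83×10^-7 m⁴; J_BC = π(0.0489)⁴/32 = 5.61×10^-7 m⁴.
θ = (T/G)·Σ L_i/J_i = (525.9/77.1×10⁹)·(0.498/4.83×10^-7 + 0.766/5.61×10^-7) = 0.01634 rad.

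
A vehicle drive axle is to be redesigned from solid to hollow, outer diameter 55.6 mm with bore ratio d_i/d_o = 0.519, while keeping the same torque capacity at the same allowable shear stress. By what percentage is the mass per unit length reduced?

23.2 %

Equal τ_max and T ⇒ the solid shaft needs d_s³ = d_o³(1−k⁴), so d_s = 55.6·(1−0.519⁴)^(1/3) = 54.22 mm.
Area ratio A_h/A_s = d_o²(1−k²)/d_s² = (1−k²)/(1−k⁴)^(2/3) = 0.7683.
Mass saving = 1 − 0.7683 = 23.2 %.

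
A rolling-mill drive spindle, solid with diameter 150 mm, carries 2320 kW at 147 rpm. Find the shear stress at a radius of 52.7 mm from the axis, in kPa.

ω = 2π·147/60 = 15.39 rad/s, so T = P/ω = 2320×10³ / 15.39 = 150700 N·m.
J = πd⁴/32 = π(0.150)⁴/32 = 4.970×10^-5 m⁴.
Shear stress varies linearly with radius: τ = T·r/J = 150700 × 0.0527 / 4.970×10^-5 = 1.598×10^8 Pa.

160000 kPa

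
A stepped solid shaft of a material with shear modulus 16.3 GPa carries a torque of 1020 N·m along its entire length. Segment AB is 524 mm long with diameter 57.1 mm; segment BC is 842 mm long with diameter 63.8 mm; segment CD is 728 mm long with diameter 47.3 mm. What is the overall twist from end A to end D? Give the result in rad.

J_AB = π(0.0571)⁴/32 = 1.04×10^-6 m⁴; J_BC = π(0.0638)⁴/32 = 1.63×10^-6 m⁴; J_CD = π(0.0473)⁴/32 = 4.91×10^-7 m⁴.
θ = (T/G)·Σ L_i/J_i = (1020/16.3×10⁹)·(0.524/1.04×10^-6 + 0.842/1.63×10^-6 + 0.728/4.91×10^-7) = 0.1565 rad.

0.157 rad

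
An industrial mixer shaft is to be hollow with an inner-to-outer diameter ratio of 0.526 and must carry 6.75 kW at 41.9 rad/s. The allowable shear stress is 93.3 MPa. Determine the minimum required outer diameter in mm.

21.2 mm

ω = 41.9 rad/s, so T = P/ω = 6.75×10³ / 41.90 = 161.1 N·m.
For a hollow shaft with d_i/d_o = 0.526: τ_max = 16T/(π d_o³ (1−k⁴)), so d_o = [16T/(π τ_allow (1−k⁴))]^(1/3) = [16·161.1/(π·9.33×10^7·0.9235)]^(1/3) = 0.02120 m.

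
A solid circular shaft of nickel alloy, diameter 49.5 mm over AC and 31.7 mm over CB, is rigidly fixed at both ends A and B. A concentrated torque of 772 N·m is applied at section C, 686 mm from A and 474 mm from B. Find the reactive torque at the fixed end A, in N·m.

Compatibility: T_A·a/J_AC = T_B·b/J_CB with T_A + T_B = T₀.
J_AC = 5.89×10^-7 m⁴, J_CB = 9.91×10^-8 m⁴, so T_A = T₀·(J_AC/a)/((J_AC/a)+(J_CB/b)) = 620.9 N·m, T_B = 151.1 N·m.

621 N·m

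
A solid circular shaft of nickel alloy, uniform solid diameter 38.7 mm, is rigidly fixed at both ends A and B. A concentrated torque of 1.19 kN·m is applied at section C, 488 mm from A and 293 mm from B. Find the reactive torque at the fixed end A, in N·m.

446 N·m

With uniform GJ and both ends fixed, compatibility θ_AC = θ_CB gives T_A·a = T_B·b, together with T_A + T_B = T₀.
T_A = T₀·b/(a+b) = 1190·293/781.0 = 446.4 N·m; T_B = 743.6 N·m.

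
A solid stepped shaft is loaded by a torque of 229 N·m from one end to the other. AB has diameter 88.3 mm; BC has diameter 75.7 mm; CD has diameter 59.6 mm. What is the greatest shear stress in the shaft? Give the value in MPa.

Under the same torque, τ_max = 16T/(πd³) is largest where d is smallest — segment CD (d = 59.6 mm).
τ_max = 16·229.0/(π·(0.0596)³) = 5.509×10^6 Pa.

5.51 MPa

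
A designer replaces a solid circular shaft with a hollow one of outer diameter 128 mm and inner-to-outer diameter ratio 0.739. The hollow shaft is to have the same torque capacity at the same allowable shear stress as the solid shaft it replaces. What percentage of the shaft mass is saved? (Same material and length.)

Equal τ_max and T ⇒ the solid shaft needs d_s³ = d_o³(1−k⁴), so d_s = 128·(1−0.739⁴)^(1/3) = 113.7 mm.
Area ratio A_h/A_s = d_o²(1−k²)/d_s² = (1−k²)/(1−k⁴)^(2/3) = 0.5748.
Mass saving = 1 − 0.5748 = 42.5 %.

42.5 %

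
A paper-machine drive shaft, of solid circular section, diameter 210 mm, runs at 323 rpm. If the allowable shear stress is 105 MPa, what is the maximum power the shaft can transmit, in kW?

J = πd⁴/32 = π(0.210)⁴/32 = 1.909×10^-4 m⁴.
T_max = τ_allow·J/r = 1.05×10^8 × 1.909×10^-4 / 0.105 = 190900 N·m.
ω = 2π·323/60 = 33.82 rad/s, so P_max = T_max·ω = 6.458×10^6 W.

6460 kW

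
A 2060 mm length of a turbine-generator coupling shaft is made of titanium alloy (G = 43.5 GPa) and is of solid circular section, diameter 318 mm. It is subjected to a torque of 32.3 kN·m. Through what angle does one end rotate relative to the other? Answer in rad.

J = πd⁴/32 = π(0.318)⁴/32 = 1.004×10^-3 m⁴.
θ = T·L/(G·J) = 32300 × 2.06 / (43.5×10⁹ × 1.004×10^-3) = 1.524×10^-3 rad.

0.00152 rad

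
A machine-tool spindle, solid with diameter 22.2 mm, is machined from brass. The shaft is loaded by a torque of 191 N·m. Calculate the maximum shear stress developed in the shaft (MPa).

J = πd⁴/32 = π(0.0222)⁴/32 = 2.385×10^-8 m⁴.
τ_max = T·r/J = 191.0 × 0.0111 / 2.385×10^-8 = 8.891×10^7 Pa.

88.9 MPa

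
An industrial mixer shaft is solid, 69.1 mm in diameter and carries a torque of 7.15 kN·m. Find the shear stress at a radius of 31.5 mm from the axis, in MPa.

101 MPa

J = πd⁴/32 = π(0.0691)⁴/32 = 2.238×10^-6 m⁴.
Shear stress varies linearly with radius: τ = T·r/J = 7150 × 0.0315 / 2.238×10^-6 = 1.006×10^8 Pa.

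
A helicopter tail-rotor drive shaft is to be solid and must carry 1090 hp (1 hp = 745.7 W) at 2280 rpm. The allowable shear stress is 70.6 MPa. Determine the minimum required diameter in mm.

ω = 2π·2280/60 = 238.8 rad/s, so T = P/ω = 1090×745.7 / 238.8 = 3404 N·m.
For a solid shaft τ_max = 16T/(πd³), so d = (16T/(π τ_allow))^(1/3) = (16·3404/(π·7.06×10^7))^(1/3) = 0.06262 m.

62.6 mm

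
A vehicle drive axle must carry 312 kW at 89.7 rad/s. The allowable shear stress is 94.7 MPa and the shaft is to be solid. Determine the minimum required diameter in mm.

57.2 mm

ω = 89.7 rad/s, so T = P/ω = 312×10³ / 89.70 = 3478 N·m.
For a solid shaft τ_max = 16T/(πd³), so d = (16T/(π τ_allow))^(1/3) = (16·3478/(π·9.47×10^7))^(1/3) = 0.05719 m.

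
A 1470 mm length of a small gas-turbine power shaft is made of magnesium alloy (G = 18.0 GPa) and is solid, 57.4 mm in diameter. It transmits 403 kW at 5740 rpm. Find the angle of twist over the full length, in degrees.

ω = 2π·5740/60 = 601.1 rad/s, so T = P/ω = 403×10³ / 601.1 = 670.4 N·m.
J = πd⁴/32 = π(0.0574)⁴/32 = 1.066×10^-6 m⁴.
θ = T·L/(G·J) = 670.4 × 1.47 / (18.0×10⁹ × 1.066×10^-6) = 0.05138 rad.

2.94°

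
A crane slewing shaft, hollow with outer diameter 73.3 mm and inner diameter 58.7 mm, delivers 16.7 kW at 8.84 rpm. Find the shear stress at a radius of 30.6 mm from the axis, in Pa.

ω = 2π·8.84/60 = 0.9257 rad/s, so T = P/ω = 16.7×10³ / 0.9257 = 18040 N·m.
J = π(d_o⁴ − d_i⁴)/32 = π(0.0733⁴ − 0.0587⁴)/32 = 1.668×10^-6 m⁴.
Shear stress varies linearly with radius: τ = T·r/J = 18040 × 0.0306 / 1.668×10^-6 = 3.309×10^8 Pa.

3.31e8 Pa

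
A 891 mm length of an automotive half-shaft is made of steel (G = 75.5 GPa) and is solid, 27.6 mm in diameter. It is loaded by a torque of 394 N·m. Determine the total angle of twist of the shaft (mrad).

J = πd⁴/32 = π(0.0276)⁴/32 = 5.697×10^-8 m⁴.
θ = T·L/(G·J) = 394.0 × 0.891 / (75.5×10⁹ × 5.697×10^-8) = 0.08162 rad.

81.6 mrad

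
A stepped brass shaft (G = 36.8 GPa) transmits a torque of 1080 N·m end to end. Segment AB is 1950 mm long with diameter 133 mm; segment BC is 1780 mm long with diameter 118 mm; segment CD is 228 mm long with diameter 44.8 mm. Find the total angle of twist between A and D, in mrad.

J_AB = π(0.133)⁴/32 = 3.07×10^-5 m⁴; J_BC = π(0.118)⁴/32 = 1.90×10^-5 m⁴; J_CD = π(0.0448)⁴/32 = 3.95×10^-7 m⁴.
θ = (T/G)·Σ L_i/J_i = (1080/36.8×10⁹)·(1.95/3.07×10^-5 + 1.78/1.90×10^-5 + 0.228/3.95×10^-7) = 0.02153 rad.

21.5 mrad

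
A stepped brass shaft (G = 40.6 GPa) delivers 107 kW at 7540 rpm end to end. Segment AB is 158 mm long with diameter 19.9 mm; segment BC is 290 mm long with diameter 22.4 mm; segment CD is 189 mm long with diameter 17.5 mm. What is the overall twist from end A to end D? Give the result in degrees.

8.13°

ω = 2π·7540/60 = 789.6 rad/s, so T = P/ω = 107×10³ / 789.6 = 135.5 N·m.
J_AB = π(0.0199)⁴/32 = 1.54×10^-8 m⁴; J_BC = π(0.0224)⁴/32 = 2.47×10^-8 m⁴; J_CD = π(0.0175)⁴/32 = 9.21×10^-9 m⁴.
θ = (T/G)·Σ L_i/J_i = (135.5/40.6×10⁹)·(0.158/1.54×10^-8 + 0.290/2.47×10^-8 + 0.189/9.21×10^-9) = 0.1419 rad.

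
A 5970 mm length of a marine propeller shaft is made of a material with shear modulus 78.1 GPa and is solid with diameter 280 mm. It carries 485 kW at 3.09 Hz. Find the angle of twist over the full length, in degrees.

ω = 2π·3.09 = 19.42 rad/s, so T = P/ω = 485×10³ / 19.42 = 24980 N·m.
J = πd⁴/32 = π(0.280)⁴/32 = 6.034×10^-4 m⁴.
θ = T·L/(G·J) = 24980 × 5.97 / (78.1×10⁹ × 6.034×10^-4) = 3.164×10^-3 rad.

0.181°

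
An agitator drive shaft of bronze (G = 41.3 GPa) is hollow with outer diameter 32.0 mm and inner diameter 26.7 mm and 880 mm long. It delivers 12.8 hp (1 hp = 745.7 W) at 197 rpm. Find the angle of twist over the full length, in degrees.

10.6°

ω = 2π·197/60 = 20.63 rad/s, so T = P/ω = 12.8×745.7 / 20.63 = 462.7 N·m.
J = π(d_o⁴ − d_i⁴)/32 = π(0.0320⁴ − 0.0267⁴)/32 = 5.305×10^-8 m⁴.
θ = T·L/(G·J) = 462.7 × 0.880 / (41.3×10⁹ × 5.305×10^-8) = 0.1858 rad.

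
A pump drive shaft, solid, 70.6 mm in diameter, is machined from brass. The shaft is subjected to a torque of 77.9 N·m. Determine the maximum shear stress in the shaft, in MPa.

1.13 MPa

J = πd⁴/32 = π(0.0706)⁴/32 = 2.439×10^-6 m⁴.
τ_max = T·r/J = 77.90 × 0.0353 / 2.439×10^-6 = 1.127×10^6 Pa.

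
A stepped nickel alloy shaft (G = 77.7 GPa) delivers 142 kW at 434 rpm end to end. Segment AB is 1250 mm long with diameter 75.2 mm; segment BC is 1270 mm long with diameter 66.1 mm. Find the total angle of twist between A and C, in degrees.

ω = 2π·434/60 = 45.45 rad/s, so T = P/ω = 142×10³ / 45.45 = 3124 N·m.
J_AB = π(0.0752)⁴/32 = 3.14×10^-6 m⁴; J_BC = π(0.0661)⁴/32 = 1.87×10^-6 m⁴.
θ = (T/G)·Σ L_i/J_i = (3124/77.7×10⁹)·(1.25/3.14×10^-6 + 1.27/1.87×10^-6) = 0.04326 rad.

2.48°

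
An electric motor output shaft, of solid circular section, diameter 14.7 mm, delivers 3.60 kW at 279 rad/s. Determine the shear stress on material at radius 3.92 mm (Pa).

ω = 279 rad/s, so T = P/ω = 3.60×10³ / 279.0 = 12.90 N·m.
J = πd⁴/32 = π(0.0147)⁴/32 = 4.584×10^-9 m⁴.
Shear stress varies linearly with radius: τ = T·r/J = 12.90 × 0.00392 / 4.584×10^-9 = 1.103×10^7 Pa.

1.10e7 Pa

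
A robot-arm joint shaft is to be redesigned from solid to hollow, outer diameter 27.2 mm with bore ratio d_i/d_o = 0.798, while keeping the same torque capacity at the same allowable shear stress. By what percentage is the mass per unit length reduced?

Equal τ_max and T ⇒ the solid shaft needs d_s³ = d_o³(1−k⁴), so d_s = 27.2·(1−0.798⁴)^(1/3) = 22.87 mm.
Area ratio A_h/A_s = d_o²(1−k²)/d_s² = (1−k²)/(1−k⁴)^(2/3) = 0.5137.
Mass saving = 1 − 0.5137 = 48.6 %.

48.6 %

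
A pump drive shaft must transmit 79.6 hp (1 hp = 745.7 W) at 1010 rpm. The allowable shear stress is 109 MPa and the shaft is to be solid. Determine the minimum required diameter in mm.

ω = 2π·1010/60 = 105.8 rad/s, so T = P/ω = 79.6×745.7 / 105.8 = 561.2 N·m.
For a solid shaft τ_max = 16T/(πd³), so d = (16T/(π τ_allow))^(1/3) = (16·561.2/(π·1.09×10^8))^(1/3) = 0.02971 m.

29.7 mm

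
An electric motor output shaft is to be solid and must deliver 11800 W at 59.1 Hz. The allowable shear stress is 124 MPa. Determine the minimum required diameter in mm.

ω = 2π·59.1 = 371.3 rad/s, so T = P/ω = 11800 / 371.3 = 31.78 N·m.
For a solid shaft τ_max = 16T/(πd³), so d = (16T/(π τ_allow))^(1/3) = (16·31.78/(π·1.24×10^8))^(1/3) = 0.01093 m.

10.9 mm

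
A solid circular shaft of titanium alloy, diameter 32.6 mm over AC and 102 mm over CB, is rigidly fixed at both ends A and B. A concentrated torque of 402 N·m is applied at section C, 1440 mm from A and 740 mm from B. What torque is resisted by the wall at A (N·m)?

2.14 N·m

Compatibility: T_A·a/J_AC = T_B·b/J_CB with T_A + T_B = T₀.
J_AC = 1.11×10^-7 m⁴, J_CB = 1.06×10^-5 m⁴, so T_A = T₀·(J_AC/a)/((J_AC/a)+(J_CB/b)) = 2.144 N·m, T_B = 399.9 N·m.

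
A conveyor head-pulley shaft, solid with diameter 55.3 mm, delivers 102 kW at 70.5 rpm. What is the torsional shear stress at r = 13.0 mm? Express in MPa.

ω = 2π·70.5/60 = 7.383 rad/s, so T = P/ω = 102×10³ / 7.383 = 13820 N·m.
J = πd⁴/32 = π(0.0553)⁴/32 = 9.181×10^-7 m⁴.
Shear stress varies linearly with radius: τ = T·r/J = 13820 × 0.0130 / 9.181×10^-7 = 1.956×10^8 Pa.

196 MPa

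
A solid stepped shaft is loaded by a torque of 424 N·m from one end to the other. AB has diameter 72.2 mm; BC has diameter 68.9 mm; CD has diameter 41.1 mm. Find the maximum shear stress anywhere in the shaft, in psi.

Under the same torque, τ_max = 16T/(πd³) is largest where d is smallest — segment CD (d = 41.1 mm).
τ_max = 16·424.0/(π·(0.0411)³) = 3.110×10^7 Pa.

4510 psi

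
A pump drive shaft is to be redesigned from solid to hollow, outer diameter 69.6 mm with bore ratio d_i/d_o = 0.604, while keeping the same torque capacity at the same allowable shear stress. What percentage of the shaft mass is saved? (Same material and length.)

Equal τ_max and T ⇒ the solid shaft needs d_s³ = d_o³(1−k⁴), so d_s = 69.6·(1−0.604⁴)^(1/3) = 66.36 mm.
Area ratio A_h/A_s = d_o²(1−k²)/d_s² = (1−k²)/(1−k⁴)^(2/3) = 0.6986.
Mass saving = 1 − 0.6986 = 30.1 %.

30.1 %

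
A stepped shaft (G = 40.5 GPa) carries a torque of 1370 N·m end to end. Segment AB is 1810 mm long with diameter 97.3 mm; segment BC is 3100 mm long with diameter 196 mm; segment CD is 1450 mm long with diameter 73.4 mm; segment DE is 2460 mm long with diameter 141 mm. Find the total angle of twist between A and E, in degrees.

1.55°

J_AB = π(0.0973)⁴/32 = 8.80×10^-6 m⁴; J_BC = π(0.196)⁴/32 = 1.45×10^-4 m⁴; J_CD = π(0.0734)⁴/32 = 2.85×10^-6 m⁴; J_DE = π(0.141)⁴/32 = 3.88×10^-5 m⁴.
θ = (T/G)·Σ L_i/J_i = (1370/40.5×10⁹)·(1.81/8.80×10^-6 + 3.10/1.45×10^-4 + 1.45/2.85×10^-6 + 2.46/3.88×10^-5) = 0.02704 rad.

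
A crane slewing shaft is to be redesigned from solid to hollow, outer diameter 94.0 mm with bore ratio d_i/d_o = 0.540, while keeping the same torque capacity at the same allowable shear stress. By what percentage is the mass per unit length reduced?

24.8 %

Equal τ_max and T ⇒ the solid shaft needs d_s³ = d_o³(1−k⁴), so d_s = 94.0·(1−0.540⁴)^(1/3) = 91.26 mm.
Area ratio A_h/A_s = d_o²(1−k²)/d_s² = (1−k²)/(1−k⁴)^(2/3) = 0.7516.
Mass saving = 1 − 0.7516 = 24.8 %.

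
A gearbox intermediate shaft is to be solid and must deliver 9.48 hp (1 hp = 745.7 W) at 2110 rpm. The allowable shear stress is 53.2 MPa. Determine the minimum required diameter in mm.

14.5 mm

ω = 2π·2110/60 = 221.0 rad/s, so T = P/ω = 9.48×745.7 / 221.0 = 31.99 N·m.
For a solid shaft τ_max = 16T/(πd³), so d = (16T/(π τ_allow))^(1/3) = (16·31.99/(π·5.32×10^7))^(1/3) = 0.01452 m.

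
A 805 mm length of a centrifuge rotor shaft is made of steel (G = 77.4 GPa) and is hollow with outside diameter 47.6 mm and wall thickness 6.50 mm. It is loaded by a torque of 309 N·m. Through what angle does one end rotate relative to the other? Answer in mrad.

J = π(d_o⁴ − d_i⁴)/32 = π(0.0476⁴ − 0.0346⁴)/32 = 3.633×10^-7 m⁴.
θ = T·L/(G·J) = 309.0 × 0.805 / (77.4×10⁹ × 3.633×10^-7) = 8.846×10^-3 rad.

8.85 mrad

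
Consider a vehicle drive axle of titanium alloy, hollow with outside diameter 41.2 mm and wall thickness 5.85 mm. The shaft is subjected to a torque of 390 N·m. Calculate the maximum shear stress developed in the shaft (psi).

J = π(d_o⁴ − d_i⁴)/32 = π(0.0412⁴ − 0.0295⁴)/32 = 2.085×10^-7 m⁴.
τ_max = T·r/J = 390.0 × 0.0206 / 2.085×10^-7 = 3.853×10^7 Pa.

5590 psi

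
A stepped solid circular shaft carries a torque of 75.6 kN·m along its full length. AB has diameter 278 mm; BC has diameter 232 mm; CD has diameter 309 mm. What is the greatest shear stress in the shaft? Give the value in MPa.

30.8 MPa

Under the same torque, τ_max = 16T/(πd³) is largest where d is smallest — segment BC (d = 232 mm).
τ_max = 16·75600/(π·(0.232)³) = 3.083×10^7 Pa.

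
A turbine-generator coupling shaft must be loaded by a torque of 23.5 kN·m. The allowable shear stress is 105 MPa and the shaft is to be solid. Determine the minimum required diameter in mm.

104 mm

For a solid shaft τ_max = 16T/(πd³), so d = (16T/(π τ_allow))^(1/3) = (16·23500/(π·1.05×10^8))^(1/3) = 0.1045 m.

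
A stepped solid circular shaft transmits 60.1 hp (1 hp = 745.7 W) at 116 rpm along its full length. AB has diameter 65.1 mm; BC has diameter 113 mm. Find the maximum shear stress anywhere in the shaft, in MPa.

ω = 2π·116/60 = 12.15 rad/s, so T = P/ω = 60.1×745.7 / 12.15 = 3689 N·m.
Under the same torque, τ_max = 16T/(πd³) is largest where d is smallest — segment AB (d = 65.1 mm).
τ_max = 16·3689/(π·(0.0651)³) = 6.811×10^7 Pa.

68.1 MPa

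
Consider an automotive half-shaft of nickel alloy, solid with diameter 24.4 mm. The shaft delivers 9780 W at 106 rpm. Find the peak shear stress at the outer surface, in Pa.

ω = 2π·106/60 = 11.10 rad/s, so T = P/ω = 9780 / 11.10 = 881.1 N·m.
J = πd⁴/32 = π(0.0244)⁴/32 = 3.480×10^-8 m⁴.
τ_max = T·r/J = 881.1 × 0.0122 / 3.480×10^-8 = 3.089×10^8 Pa.

3.09e8 Pa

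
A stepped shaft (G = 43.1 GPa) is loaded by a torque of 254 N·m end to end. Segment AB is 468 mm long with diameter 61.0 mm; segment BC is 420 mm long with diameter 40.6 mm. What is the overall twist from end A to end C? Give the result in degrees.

0.648°

J_AB = π(0.0610)⁴/32 = 1.36×10^-6 m⁴; J_BC = π(0.0406)⁴/32 = 2.67×10^-7 m⁴.
θ = (T/G)·Σ L_i/J_i = (254.0/43.1×10⁹)·(0.468/1.36×10^-6 + 0.420/2.67×10^-7) = 0.01131 rad.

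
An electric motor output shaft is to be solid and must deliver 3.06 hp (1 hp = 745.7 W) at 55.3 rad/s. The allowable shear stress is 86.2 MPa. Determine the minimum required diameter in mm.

13.5 mm

ω = 55.3 rad/s, so T = P/ω = 3.06×745.7 / 55.30 = 41.26 N·m.
For a solid shaft τ_max = 16T/(πd³), so d = (16T/(π τ_allow))^(1/3) = (16·41.26/(π·8.62×10^7))^(1/3) = 0.01346 m.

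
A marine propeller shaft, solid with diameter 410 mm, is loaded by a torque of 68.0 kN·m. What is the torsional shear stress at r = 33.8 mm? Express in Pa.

828000 Pa

J = πd⁴/32 = π(0.410)⁴/32 = 2.774×10^-3 m⁴.
Shear stress varies linearly with radius: τ = T·r/J = 68000 × 0.0338 / 2.774×10^-3 = 8.285×10^5 Pa.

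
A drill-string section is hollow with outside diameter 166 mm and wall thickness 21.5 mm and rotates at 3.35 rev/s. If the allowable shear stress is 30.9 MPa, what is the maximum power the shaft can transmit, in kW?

J = π(d_o⁴ − d_i⁴)/32 = π(0.166⁴ − 0.123⁴)/32 = 5.208×10^-5 m⁴.
T_max = τ_allow·J/r = 3.09×10^7 × 5.208×10^-5 / 0.0830 = 19390 N·m.
ω = 2π·3.35 = 21.05 rad/s, so P_max = T_max·ω = 4.081×10^5 W.

408 kW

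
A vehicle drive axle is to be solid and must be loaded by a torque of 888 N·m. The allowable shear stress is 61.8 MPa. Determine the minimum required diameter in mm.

41.8 mm

For a solid shaft τ_max = 16T/(πd³), so d = (16T/(π τ_allow))^(1/3) = (16·888.0/(π·6.18×10^7))^(1/3) = 0.04183 m.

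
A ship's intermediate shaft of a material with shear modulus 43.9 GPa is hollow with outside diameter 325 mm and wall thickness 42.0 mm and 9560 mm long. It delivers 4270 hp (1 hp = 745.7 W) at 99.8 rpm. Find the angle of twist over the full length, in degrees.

4.97°

ω = 2π·99.8/60 = 10.45 rad/s, so T = P/ω = 4270×745.7 / 10.45 = 304700 N·m.
J = π(d_o⁴ − d_i⁴)/32 = π(0.325⁴ − 0.241⁴)/32 = 7.641×10^-4 m⁴.
θ = T·L/(G·J) = 304700 × 9.56 / (43.9×10⁹ × 7.641×10^-4) = 0.08683 rad.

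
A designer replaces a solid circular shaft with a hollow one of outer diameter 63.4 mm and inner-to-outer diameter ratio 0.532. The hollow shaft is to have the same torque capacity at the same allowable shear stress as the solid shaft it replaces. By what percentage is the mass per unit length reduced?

24.2 %

Equal τ_max and T ⇒ the solid shaft needs d_s³ = d_o³(1−k⁴), so d_s = 63.4·(1−0.532⁴)^(1/3) = 61.66 mm.
Area ratio A_h/A_s = d_o²(1−k²)/d_s² = (1−k²)/(1−k⁴)^(2/3) = 0.7580.
Mass saving = 1 − 0.7580 = 24.2 %.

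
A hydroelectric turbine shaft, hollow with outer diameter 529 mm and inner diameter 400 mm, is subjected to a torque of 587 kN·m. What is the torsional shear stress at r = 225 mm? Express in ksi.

J = π(d_o⁴ − d_i⁴)/32 = π(0.529⁴ − 0.400⁴)/32 = 5.175×10^-3 m⁴.
Shear stress varies linearly with radius: τ = T·r/J = 587000 × 0.225 / 5.175×10^-3 = 2.552×10^7 Pa.

3.70 ksi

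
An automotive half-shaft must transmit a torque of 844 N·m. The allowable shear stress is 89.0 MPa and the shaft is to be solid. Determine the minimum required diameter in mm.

36.4 mm

For a solid shaft τ_max = 16T/(πd³), so d = (16T/(π τ_allow))^(1/3) = (16·844.0/(π·8.90×10^7))^(1/3) = 0.03642 m.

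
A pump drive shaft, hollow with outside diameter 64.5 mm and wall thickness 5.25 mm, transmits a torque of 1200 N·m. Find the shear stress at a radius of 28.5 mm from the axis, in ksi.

J = π(d_o⁴ − d_i⁴)/32 = π(0.0645⁴ − 0.0540⁴)/32 = 8.644×10^-7 m⁴.
Shear stress varies linearly with radius: τ = T·r/J = 1200 × 0.0285 / 8.644×10^-7 = 3.957×10^7 Pa.

5.74 ksi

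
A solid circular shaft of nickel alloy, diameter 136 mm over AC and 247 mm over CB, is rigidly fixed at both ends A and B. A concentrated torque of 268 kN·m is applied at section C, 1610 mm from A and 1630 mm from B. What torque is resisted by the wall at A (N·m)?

22800 N·m

Compatibility: T_A·a/J_AC = T_B·b/J_CB with T_A + T_B = T₀.
J_AC = 3.36×10^-5 m⁴, J_CB = 3.65×10^-4 m⁴, so T_A = T₀·(J_AC/a)/((J_AC/a)+(J_CB/b)) = 22820 N·m, T_B = 245200 N·m.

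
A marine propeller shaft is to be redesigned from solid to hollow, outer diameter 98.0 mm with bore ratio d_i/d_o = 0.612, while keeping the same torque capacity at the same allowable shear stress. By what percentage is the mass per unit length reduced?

Equal τ_max and T ⇒ the solid shaft needs d_s³ = d_o³(1−k⁴), so d_s = 98.0·(1−0.612⁴)^(1/3) = 93.18 mm.
Area ratio A_h/A_s = d_o²(1−k²)/d_s² = (1−k²)/(1−k⁴)^(2/3) = 0.6918.
Mass saving = 1 − 0.6918 = 30.8 %.

30.8 %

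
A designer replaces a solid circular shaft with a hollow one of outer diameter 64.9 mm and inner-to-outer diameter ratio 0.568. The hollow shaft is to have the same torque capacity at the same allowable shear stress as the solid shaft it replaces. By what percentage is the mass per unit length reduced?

Equal τ_max and T ⇒ the solid shaft needs d_s³ = d_o³(1−k⁴), so d_s = 64.9·(1−0.568⁴)^(1/3) = 62.57 mm.
Area ratio A_h/A_s = d_o²(1−k²)/d_s² = (1−k²)/(1−k⁴)^(2/3) = 0.7289.
Mass saving = 1 − 0.7289 = 27.1 %.

27.1 %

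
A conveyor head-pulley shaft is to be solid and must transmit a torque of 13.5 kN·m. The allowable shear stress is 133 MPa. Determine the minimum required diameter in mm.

For a solid shaft τ_max = 16T/(πd³), so d = (16T/(π τ_allow))^(1/3) = (16·13500/(π·1.33×10^8))^(1/3) = 0.08026 m.

80.3 mm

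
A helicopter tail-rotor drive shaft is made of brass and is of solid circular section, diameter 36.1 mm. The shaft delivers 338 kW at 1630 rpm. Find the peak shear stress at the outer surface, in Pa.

ω = 2π·1630/60 = 170.7 rad/s, so T = P/ω = 338×10³ / 170.7 = 1980 N·m.
J = πd⁴/32 = π(0.0361)⁴/32 = 1.667×10^-7 m⁴.
τ_max = T·r/J = 1980 × 0.0181 / 1.667×10^-7 = 2.144×10^8 Pa.

2.14e8 Pa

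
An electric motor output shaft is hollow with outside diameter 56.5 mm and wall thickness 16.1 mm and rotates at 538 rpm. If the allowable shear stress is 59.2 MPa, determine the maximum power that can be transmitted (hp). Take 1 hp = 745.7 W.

J = π(d_o⁴ − d_i⁴)/32 = π(0.0565⁴ − 0.0243⁴)/32 = 9.662×10^-7 m⁴.
T_max = τ_allow·J/r = 5.92×10^7 × 9.662×10^-7 / 0.0283 = 2025 N·m.
ω = 2π·538/60 = 56.34 rad/s, so P_max = T_max·ω = 1.141×10^5 W.

153 hp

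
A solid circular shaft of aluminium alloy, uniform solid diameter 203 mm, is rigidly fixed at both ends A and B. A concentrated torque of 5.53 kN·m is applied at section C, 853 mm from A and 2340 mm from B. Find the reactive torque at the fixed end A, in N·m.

4050 N·m

With uniform GJ and both ends fixed, compatibility θ_AC = θ_CB gives T_A·a = T_B·b, together with T_A + T_B = T₀.
T_A = T₀·b/(a+b) = 5530·2340/3193 = 4053 N·m; T_B = 1477 N·m.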